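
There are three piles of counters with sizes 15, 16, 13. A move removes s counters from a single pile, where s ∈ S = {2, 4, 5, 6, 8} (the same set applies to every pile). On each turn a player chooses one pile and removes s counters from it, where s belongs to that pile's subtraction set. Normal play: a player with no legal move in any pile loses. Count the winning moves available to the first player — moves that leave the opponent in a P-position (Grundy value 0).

All piles use S = {2, 4, 5, 6, 8}:
G(0) = 0
G(1) = mex{} = 0
G(2) = mex{0} = 1
G(3) = mex{0} = 1
G(4) = mex{1,0} = 2
G(5) = mex{1,0,0} = 2
G(6) = mex{2,1,0,0} = 3
G(7) = mex{2,1,1,0} = 3
G(8) = mex{3,2,1,1,0} = 4
G(9) = mex{3,2,2,1,0} = 4
G(10) = mex{4,3,2,2,1} = 0
G(11) = mex{4,3,3,2,1} = 0
G(12) = mex{0,4,3,3,2} = 1
G(13) = mex{0,4,4,3,2} = 1
G(14) = mex{1,0,4,4,3} = 2
G(15) = mex{1,0,0,4,3} = 2
G(16) = mex{2,1,0,0,4} = 3
Pile A: G(15) = 2.
Pile B: G(16) = 3.
Pile C: G(13) = 1.
Combined Grundy value = 2 ⊕ 3 ⊕ 1 = 0.
A winning move leaves total XOR = 0, i.e. changes one component's Grundy value g to g ⊕ X where X is the current total.
Pile A: target g' = 2⊕0 = 2, but every legal move changes the Grundy value (mex property), so 0 moves.
Pile B: target g' = 3⊕0 = 3, but every legal move changes the Grundy value (mex property), so 0 moves.
Pile C: target g' = 1⊕0 = 1, but every legal move changes the Grundy value (mex property), so 0 moves.

0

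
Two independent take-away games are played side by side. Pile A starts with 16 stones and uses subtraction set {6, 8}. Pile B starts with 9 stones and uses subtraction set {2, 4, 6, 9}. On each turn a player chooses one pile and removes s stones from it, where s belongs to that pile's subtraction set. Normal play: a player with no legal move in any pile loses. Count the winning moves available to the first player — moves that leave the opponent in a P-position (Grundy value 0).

1

Pile A, S = {6, 8}:
n :  0  1  2  3  4  5  6  7  8  9 10 11 12 13 14 15 16
G :  0  0  0  0  0  0  1  1  1  1  1  1  2  2  0  0  0
G_A(16) = 0.
Pile B, S = {2, 4, 6, 9}:
n : 0 1 2 3 4 5 6 7 8 9
G : 0 0 1 1 2 2 3 3 0 4
G_B(9) = 4.
Combined Grundy value = 0 ⊕ 4 = 4.
A winning move leaves total XOR = 0, i.e. changes one component's Grundy value g to g ⊕ X where X is the current total.
Pile A: need g' = 0⊕4 = 4. Options: 16−6→G=1, 16−8→G=1. Hits: 0.
Pile B: need g' = 4⊕4 = 0. Options: 9−2→G=3, 9−4→G=2, 9−6→G=1, 9−9→G=0. Hits: 1.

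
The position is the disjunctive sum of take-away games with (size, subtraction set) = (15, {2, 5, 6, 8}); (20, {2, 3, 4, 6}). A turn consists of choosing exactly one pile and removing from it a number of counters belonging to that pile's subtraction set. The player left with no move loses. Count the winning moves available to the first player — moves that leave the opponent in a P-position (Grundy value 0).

Pile A, S = {2, 5, 6, 8}:
n :  0  1  2  3  4  5  6  7  8  9 10 11 12 13 14 15
G :  0  0  1  1  0  2  1  3  2  2  3  0  2  1  0  0
G_A(15) = 0.
Pile B, S = {2, 3, 4, 6}:
G(0) = 0
G(1) = mex{} = 0
G(2) = mex{0} = 1
G(3) = mex{0,0} = 1
G(4) = mex{1,0,0} = 2
G(5) = mex{1,1,0} = 2
G(6) = mex{2,1,1,0} = 3
G(7) = mex{2,2,1,0} = 3
G(8) = mex{3,2,2,1} = 0
G(9) = mex{3,3,2,1} = 0
G(10) = mex{0,3,3,2} = 1
G(11) = mex{0,0,3,2} = 1
G(12) = mex{1,0,0,3} = 2
G(13) = mex{1,1,0,3} = 2
G(14) = mex{2,1,1,0} = 3
G(15) = mex{2,2,1,0} = 3
G(16) = mex{3,2,2,1} = 0
G(17) = mex{3,3,2,1} = 0
G(18) = mex{0,3,3,2} = 1
G(19) = mex{0,0,3,2} = 1
G(20) = mex{1,0,0,3} = 2
G_B(20) = 2.
Combined Grundy value = 0 ⊕ 2 = 2.
A winning move leaves total XOR = 0, i.e. changes one component's Grundy value g to g ⊕ X where X is the current total.
Pile A: need g' = 0⊕2 = 2. Options: 15−2→G=1, 15−5→G=3, 15−6→G=2, 15−8→G=3. Hits: 1.
Pile B: need g' = 2⊕2 = 0. Options: 20−2→G=1, 20−3→G=0, 20−4→G=0, 20−6→G=3. Hits: 2.

3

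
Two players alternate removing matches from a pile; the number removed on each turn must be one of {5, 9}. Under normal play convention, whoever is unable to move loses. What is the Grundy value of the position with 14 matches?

n :  0  1  2  3  4  5  6  7  8  9 10 11 12 13 14
G :  0  0  0  0  0  1  1  1  1  1  2  2  2  2  0

0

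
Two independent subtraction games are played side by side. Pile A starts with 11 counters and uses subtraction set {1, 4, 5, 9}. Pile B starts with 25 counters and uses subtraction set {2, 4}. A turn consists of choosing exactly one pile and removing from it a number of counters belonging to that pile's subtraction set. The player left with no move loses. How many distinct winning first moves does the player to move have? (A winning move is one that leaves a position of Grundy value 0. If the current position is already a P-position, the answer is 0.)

Pile A, S = {1, 4, 5, 9}:
n :  0  1  2  3  4  5  6  7  8  9 10 11
G :  0  1  0  1  2  3  2  3  0  1  0  1
G_A(11) = 1.
Pile B, S = {2, 4}:
G(0) = 0
G(1) = mex{} = 0
G(2) = mex{0} = 1
G(3) = mex{0} = 1
G(4) = mex{1,0} = 2
G(5) = mex{1,0} = 2
G(6) = mex{2,1} = 0
G(7) = mex{2,1} = 0
G(8) = mex{0,2} = 1
G(9) = mex{0,2} = 1
G(10) = mex{1,0} = 2
G(11) = mex{1,0} = 2
G(12) = mex{2,1} = 0
G(13) = mex{2,1} = 0
G(14) = mex{0,2} = 1
G(15) = mex{0,2} = 1
G(16) = mex{1,0} = 2
G(17) = mex{1,0} = 2
G(18) = mex{2,1} = 0
G(19) = mex{2,1} = 0
G(20) = mex{0,2} = 1
G(21) = mex{0,2} = 1
G(22) = mex{1,0} = 2
G(23) = mex{1,0} = 2
G(24) = mex{2,1} = 0
G(25) = mex{2,1} = 0
G_B(25) = 0.
Combined Grundy value = 1 ⊕ 0 = 1.
A winning move leaves total XOR = 0, i.e. changes one component's Grundy value g to g ⊕ X where X is the current total.
Pile A: need g' = 1⊕1 = 0. Options: 11−1→G=0, 11−4→G=3, 11−5→G=2, 11−9→G=0. Hits: 2.
Pile B: need g' = 0⊕1 = 1. Options: 25−2→G=2, 25−4→G=1. Hits: 1.

3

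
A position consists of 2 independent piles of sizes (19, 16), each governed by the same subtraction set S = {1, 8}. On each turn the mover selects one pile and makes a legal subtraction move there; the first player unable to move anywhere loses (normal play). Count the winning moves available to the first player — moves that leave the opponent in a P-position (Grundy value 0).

0

All piles use S = {1, 8}:
G(0) = 0
G(1) = mex{0} = 1
G(2) = mex{1} = 0
G(3) = mex{0} = 1
G(4) = mex{1} = 0
G(5) = mex{0} = 1
G(6) = mex{1} = 0
G(7) = mex{0} = 1
G(8) = mex{1,0} = 2
G(9) = mex{2,1} = 0
G(10) = mex{0,0} = 1
G(11) = mex{1,1} = 0
G(12) = mex{0,0} = 1
G(13) = mex{1,1} = 0
G(14) = mex{0,0} = 1
G(15) = mex{1,1} = 0
G(16) = mex{0,2} = 1
G(17) = mex{1,0} = 2
G(18) = mex{2,1} = 0
G(19) = mex{0,0} = 1
Pile A: G(19) = 1.
Pile B: G(16) = 1.
Combined Grundy value = 1 ⊕ 1 = 0.
A winning move leaves total XOR = 0, i.e. changes one component's Grundy value g to g ⊕ X where X is the current total.
Pile A: target g' = 1⊕0 = 1, but every legal move changes the Grundy value (mex property), so 0 moves.
Pile B: target g' = 1⊕0 = 1, but every legal move changes the Grundy value (mex property), so 0 moves.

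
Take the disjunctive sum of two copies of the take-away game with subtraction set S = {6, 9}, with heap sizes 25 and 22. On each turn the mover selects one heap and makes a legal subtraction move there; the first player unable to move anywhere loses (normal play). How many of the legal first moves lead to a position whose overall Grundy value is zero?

All heaps use S = {6, 9}:
G(0) = 0
G(1) = mex{} = 0
G(2) = mex{} = 0
G(3) = mex{} = 0
G(4) = mex{} = 0
G(5) = mex{} = 0
G(6) = mex{0} = 1
G(7) = mex{0} = 1
G(8) = mex{0} = 1
G(9) = mex{0,0} = 1
G(10) = mex{0,0} = 1
G(11) = mex{0,0} = 1
G(12) = mex{1,0} = 2
G(13) = mex{1,0} = 2
G(14) = mex{1,0} = 2
G(15) = mex{1,1} = 0
G(16) = mex{1,1} = 0
G(17) = mex{1,1} = 0
G(18) = mex{2,1} = 0
G(19) = mex{2,1} = 0
G(20) = mex{2,1} = 0
G(21) = mex{0,2} = 1
G(22) = mex{0,2} = 1
G(23) = mex{0,2} = 1
G(24) = mex{0,0} = 1
G(25) = mex{0,0} = 1
Heap A: G(25) = 1.
Heap B: G(22) = 1.
Combined Grundy value = 1 ⊕ 1 = 0.
A winning move leaves total XOR = 0, i.e. changes one component's Grundy value g to g ⊕ X where X is the current total.
Heap A: target g' = 1⊕0 = 1, but every legal move changes the Grundy value (mex property), so 0 moves.
Heap B: target g' = 1⊕0 = 1, but every legal move changes the Grundy value (mex property), so 0 moves.

0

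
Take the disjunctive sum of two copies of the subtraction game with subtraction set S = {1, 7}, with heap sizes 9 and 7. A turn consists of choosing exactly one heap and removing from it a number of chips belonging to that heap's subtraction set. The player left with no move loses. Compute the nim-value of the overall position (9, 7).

All heaps use S = {1, 7}:
n : 0 1 2 3 4 5 6 7 8 9
G : 0 1 0 1 0 1 0 1 0 1
Heap A: G(9) = 1.
Heap B: G(7) = 1.
Combined Grundy value = 1 ⊕ 1 = 0.

0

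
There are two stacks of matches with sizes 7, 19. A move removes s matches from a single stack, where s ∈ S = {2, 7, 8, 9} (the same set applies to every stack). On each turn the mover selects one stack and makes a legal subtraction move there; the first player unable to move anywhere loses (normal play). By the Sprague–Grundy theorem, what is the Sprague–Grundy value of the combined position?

1

All stacks use S = {2, 7, 8, 9}:
n :  0  1  2  3  4  5  6  7  8  9 10 11 12 13 14 15 16 17 18 19
G :  0  0  1  1  0  0  1  1  2  2  3  3  2  2  3  0  0  1  1  0
Stack A: G(7) = 1.
Stack B: G(19) = 0.
Combined Grundy value = 1 ⊕ 0 = 1.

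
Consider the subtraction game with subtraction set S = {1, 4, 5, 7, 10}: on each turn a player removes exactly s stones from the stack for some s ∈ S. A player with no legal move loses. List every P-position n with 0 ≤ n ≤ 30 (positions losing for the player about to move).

G(0) = 0
G(1) = mex{0} = 1
G(2) = mex{1} = 0
G(3) = mex{0} = 1
G(4) = mex{1,0} = 2
G(5) = mex{2,1,0} = 3
G(6) = mex{3,0,1} = 2
G(7) = mex{2,1,0,0} = 3
G(8) = mex{3,2,1,1} = 0
G(9) = mex{0,3,2,0} = 1
G(10) = mex{1,2,3,1,0} = 4
G(11) = mex{4,3,2,2,1} = 0
G(12) = mex{0,0,3,3,0} = 1
G(13) = mex{1,1,0,2,1} = 3
G(14) = mex{3,4,1,3,2} = 0
G(15) = mex{0,0,4,0,3} = 1
G(16) = mex{1,1,0,1,2} = 3
G(17) = mex{3,3,1,4,3} = 0
G(18) = mex{0,0,3,0,0} = 1
G(19) = mex{1,1,0,1,1} = 2
G(20) = mex{2,3,1,3,4} = 0
G(21) = mex{0,0,3,0,0} = 1
G(22) = mex{1,1,0,1,1} = 2
G(23) = mex{2,2,1,3,3} = 0
G(24) = mex{0,0,2,0,0} = 1
G(25) = mex{1,1,0,1,1} = 2
G(26) = mex{2,2,1,2,3} = 0
G(27) = mex{0,0,2,0,0} = 1
G(28) = mex{1,1,0,1,1} = 2
G(29) = mex{2,2,1,2,2} = 0
G(30) = mex{0,0,2,0,0} = 1
P-positions are exactly the n with G(n) = 0.

0, 2, 8, 11, 14, 17, 20, 23, 26, 29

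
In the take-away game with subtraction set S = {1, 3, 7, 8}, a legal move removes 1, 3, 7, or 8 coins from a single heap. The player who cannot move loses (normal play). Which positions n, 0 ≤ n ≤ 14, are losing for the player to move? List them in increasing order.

0, 2, 4, 6

G(0) = 0
G(1) = mex{0} = 1
G(2) = mex{1} = 0
G(3) = mex{0,0} = 1
G(4) = mex{1,1} = 0
G(5) = mex{0,0} = 1
G(6) = mex{1,1} = 0
G(7) = mex{0,0,0} = 1
G(8) = mex{1,1,1,0} = 2
G(9) = mex{2,0,0,1} = 3
G(10) = mex{3,1,1,0} = 2
G(11) = mex{2,2,0,1} = 3
G(12) = mex{3,3,1,0} = 2
G(13) = mex{2,2,0,1} = 3
G(14) = mex{3,3,1,0} = 2
P-positions are exactly the n with G(n) = 0.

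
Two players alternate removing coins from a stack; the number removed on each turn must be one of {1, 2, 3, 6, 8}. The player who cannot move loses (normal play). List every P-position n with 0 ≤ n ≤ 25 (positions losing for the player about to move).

G(0) = 0
G(1) = mex{0} = 1
G(2) = mex{1,0} = 2
G(3) = mex{2,1,0} = 3
G(4) = mex{3,2,1} = 0
G(5) = mex{0,3,2} = 1
G(6) = mex{1,0,3,0} = 2
G(7) = mex{2,1,0,1} = 3
G(8) = mex{3,2,1,2,0} = 4
G(9) = mex{4,3,2,3,1} = 0
G(10) = mex{0,4,3,0,2} = 1
G(11) = mex{1,0,4,1,3} = 2
G(12) = mex{2,1,0,2,0} = 3
G(13) = mex{3,2,1,3,1} = 0
G(14) = mex{0,3,2,4,2} = 1
G(15) = mex{1,0,3,0,3} = 2
G(16) = mex{2,1,0,1,4} = 3
G(17) = mex{3,2,1,2,0} = 4
G(18) = mex{4,3,2,3,1} = 0
G(19) = mex{0,4,3,0,2} = 1
G(20) = mex{1,0,4,1,3} = 2
G(21) = mex{2,1,0,2,0} = 3
G(22) = mex{3,2,1,3,1} = 0
G(23) = mex{0,3,2,4,2} = 1
G(24) = mex{1,0,3,0,3} = 2
G(25) = mex{2,1,0,1,4} = 3
P-positions are exactly the n with G(n) = 0.

0, 4, 9, 13, 18, 22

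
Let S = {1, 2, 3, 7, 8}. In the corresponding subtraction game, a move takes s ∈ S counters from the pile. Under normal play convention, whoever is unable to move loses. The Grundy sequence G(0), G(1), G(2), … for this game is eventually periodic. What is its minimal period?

n :  0  1  2  3  4  5  6  7  8  9 10 11 12 13 14 15 16 17 18 19
G :  0  1  2  3  0  1  2  3  4  0  1  2  3  0  1  2  3  4  0  1
G(n+9) = G(n) holds for n = 0,…,7 (a full window of length max(S) = 8), so the sequence is purely periodic with period 9.

9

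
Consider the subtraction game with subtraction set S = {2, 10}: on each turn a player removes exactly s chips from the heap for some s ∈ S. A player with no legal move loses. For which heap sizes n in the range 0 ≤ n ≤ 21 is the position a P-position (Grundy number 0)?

n :  0  1  2  3  4  5  6  7  8  9 10 11 12 13 14 15 16 17 18 19 20 21
G :  0  0  1  1  0  0  1  1  0  0  1  1  0  0  1  1  0  0  1  1  0  0
P-positions are exactly the n with G(n) = 0.

0, 1, 4, 5, 8, 9, 12, 13, 16, 17, 20, 21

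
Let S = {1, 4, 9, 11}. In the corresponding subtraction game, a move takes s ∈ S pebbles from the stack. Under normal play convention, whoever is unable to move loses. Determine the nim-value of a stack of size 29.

2

G(0) = 0
G(1) = mex{0} = 1
G(2) = mex{1} = 0
G(3) = mex{0} = 1
G(4) = mex{1,0} = 2
G(5) = mex{2,1} = 0
G(6) = mex{0,0} = 1
G(7) = mex{1,1} = 0
G(8) = mex{0,2} = 1
G(9) = mex{1,0,0} = 2
G(10) = mex{2,1,1} = 0
G(11) = mex{0,0,0,0} = 1
G(12) = mex{1,1,1,1} = 0
G(13) = mex{0,2,2,0} = 1
G(14) = mex{1,0,0,1} = 2
G(15) = mex{2,1,1,2} = 0
G(16) = mex{0,0,0,0} = 1
G(17) = mex{1,1,1,1} = 0
G(18) = mex{0,2,2,0} = 1
G(19) = mex{1,0,0,1} = 2
G(20) = mex{2,1,1,2} = 0
G(21) = mex{0,0,0,0} = 1
G(22) = mex{1,1,1,1} = 0
G(23) = mex{0,2,2,0} = 1
G(24) = mex{1,0,0,1} = 2
G(25) = mex{2,1,1,2} = 0
G(26) = mex{0,0,0,0} = 1
G(27) = mex{1,1,1,1} = 0
G(28) = mex{0,2,2,0} = 1
G(29) = mex{1,0,0,1} = 2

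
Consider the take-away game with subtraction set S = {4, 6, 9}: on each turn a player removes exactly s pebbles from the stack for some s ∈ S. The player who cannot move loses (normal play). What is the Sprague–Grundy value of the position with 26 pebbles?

G(0) = 0
G(1) = mex{} = 0
G(2) = mex{} = 0
G(3) = mex{} = 0
G(4) = mex{0} = 1
G(5) = mex{0} = 1
G(6) = mex{0,0} = 1
G(7) = mex{0,0} = 1
G(8) = mex{1,0} = 2
G(9) = mex{1,0,0} = 2
G(10) = mex{1,1,0} = 2
G(11) = mex{1,1,0} = 2
G(12) = mex{2,1,0} = 3
G(13) = mex{2,1,1} = 0
G(14) = mex{2,2,1} = 0
G(15) = mex{2,2,1} = 0
G(16) = mex{3,2,1} = 0
G(17) = mex{0,2,2} = 1
G(18) = mex{0,3,2} = 1
G(19) = mex{0,0,2} = 1
G(20) = mex{0,0,2} = 1
G(21) = mex{1,0,3} = 2
G(22) = mex{1,0,0} = 2
G(23) = mex{1,1,0} = 2
G(24) = mex{1,1,0} = 2
G(25) = mex{2,1,0} = 3
G(26) = mex{2,1,1} = 0

0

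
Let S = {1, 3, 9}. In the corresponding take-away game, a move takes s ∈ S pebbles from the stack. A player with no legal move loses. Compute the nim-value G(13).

1

G(0) = 0
G(1) = mex{0} = 1
G(2) = mex{1} = 0
G(3) = mex{0,0} = 1
G(4) = mex{1,1} = 0
G(5) = mex{0,0} = 1
G(6) = mex{1,1} = 0
G(7) = mex{0,0} = 1
G(8) = mex{1,1} = 0
G(9) = mex{0,0,0} = 1
G(10) = mex{1,1,1} = 0
G(11) = mex{0,0,0} = 1
G(12) = mex{1,1,1} = 0
G(13) = mex{0,0,0} = 1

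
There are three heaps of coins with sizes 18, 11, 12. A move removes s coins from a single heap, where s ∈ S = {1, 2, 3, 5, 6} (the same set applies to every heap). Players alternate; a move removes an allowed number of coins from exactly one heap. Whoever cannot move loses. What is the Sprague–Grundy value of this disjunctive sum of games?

All heaps use S = {1, 2, 3, 5, 6}:
n :  0  1  2  3  4  5  6  7  8  9 10 11 12 13 14 15 16 17 18
G :  0  1  2  3  0  1  2  3  0  1  2  3  0  1  2  3  0  1  2
Heap A: G(18) = 2.
Heap B: G(11) = 3.
Heap C: G(12) = 0.
Combined Grundy value = 2 ⊕ 3 ⊕ 0 = 1.

1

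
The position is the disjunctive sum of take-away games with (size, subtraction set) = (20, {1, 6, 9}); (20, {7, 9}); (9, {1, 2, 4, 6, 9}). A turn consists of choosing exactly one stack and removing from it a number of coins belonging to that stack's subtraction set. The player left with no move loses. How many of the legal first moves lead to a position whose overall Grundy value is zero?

0

Stack A, S = {1, 6, 9}:
G(0) = 0
G(1) = mex{0} = 1
G(2) = mex{1} = 0
G(3) = mex{0} = 1
G(4) = mex{1} = 0
G(5) = mex{0} = 1
G(6) = mex{1,0} = 2
G(7) = mex{2,1} = 0
G(8) = mex{0,0} = 1
G(9) = mex{1,1,0} = 2
G(10) = mex{2,0,1} = 3
G(11) = mex{3,1,0} = 2
G(12) = mex{2,2,1} = 0
G(13) = mex{0,0,0} = 1
G(14) = mex{1,1,1} = 0
G(15) = mex{0,2,2} = 1
G(16) = mex{1,3,0} = 2
G(17) = mex{2,2,1} = 0
G(18) = mex{0,0,2} = 1
G(19) = mex{1,1,3} = 0
G(20) = mex{0,0,2} = 1
G_A(20) = 1.
Stack B, S = {7, 9}:
G(0) = 0
G(1) = mex{} = 0
G(2) = mex{} = 0
G(3) = mex{} = 0
G(4) = mex{} = 0
G(5) = mex{} = 0
G(6) = mex{} = 0
G(7) = mex{0} = 1
G(8) = mex{0} = 1
G(9) = mex{0,0} = 1
G(10) = mex{0,0} = 1
G(11) = mex{0,0} = 1
G(12) = mex{0,0} = 1
G(13) = mex{0,0} = 1
G(14) = mex{1,0} = 2
G(15) = mex{1,0} = 2
G(16) = mex{1,1} = 0
G(17) = mex{1,1} = 0
G(18) = mex{1,1} = 0
G(19) = mex{1,1} = 0
G(20) = mex{1,1} = 0
G_B(20) = 0.
Stack C, S = {1, 2, 4, 6, 9}:
n : 0 1 2 3 4 5 6 7 8 9
G : 0 1 2 0 1 2 3 4 0 1
G_C(9) = 1.
Combined Grundy value = 1 ⊕ 0 ⊕ 1 = 0.
A winning move leaves total XOR = 0, i.e. changes one component's Grundy value g to g ⊕ X where X is the current total.
Stack A: target g' = 1⊕0 = 1, but every legal move changes the Grundy value (mex property), so 0 moves.
Stack B: target g' = 0⊕0 = 0, but every legal move changes the Grundy value (mex property), so 0 moves.
Stack C: target g' = 1⊕0 = 1, but every legal move changes the Grundy value (mex property), so 0 moves.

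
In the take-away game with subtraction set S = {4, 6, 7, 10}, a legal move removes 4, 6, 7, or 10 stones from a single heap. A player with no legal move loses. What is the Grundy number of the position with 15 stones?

0

n :  0  1  2  3  4  5  6  7  8  9 10 11 12 13 14 15
G :  0  0  0  0  1  1  1  1  2  2  2  2  3  3  0  0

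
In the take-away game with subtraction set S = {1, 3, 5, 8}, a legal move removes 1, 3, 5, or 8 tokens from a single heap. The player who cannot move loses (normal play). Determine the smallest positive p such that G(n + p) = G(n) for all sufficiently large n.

13

n :  0  1  2  3  4  5  6  7  8  9 10 11 12 13 14 15 16 17 18 19 20 21 22 23 24 25 26 27
G :  0  1  0  1  0  1  0  1  2  3  2  3  2  0  1  0  1  0  1  0  1  2  3  2  3  2  0  1
G(n+13) = G(n) holds for n = 0,…,7 (a full window of length max(S) = 8), so the sequence is purely periodic with period 13.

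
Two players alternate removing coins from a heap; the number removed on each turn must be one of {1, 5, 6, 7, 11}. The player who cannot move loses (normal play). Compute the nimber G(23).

n :  0  1  2  3  4  5  6  7  8  9 10 11 12 13 14 15 16 17 18 19 20 21 22 23
G :  0  1  0  1  0  1  2  3  2  3  2  3  0  1  0  1  0  1  2  3  2  3  2  3

3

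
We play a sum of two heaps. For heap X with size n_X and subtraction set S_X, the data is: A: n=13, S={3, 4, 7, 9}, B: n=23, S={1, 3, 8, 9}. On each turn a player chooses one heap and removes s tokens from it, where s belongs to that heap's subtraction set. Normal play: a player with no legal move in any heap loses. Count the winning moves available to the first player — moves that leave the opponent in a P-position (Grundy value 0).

3

Heap A, S = {3, 4, 7, 9}:
n :  0  1  2  3  4  5  6  7  8  9 10 11 12 13
G :  0  0  0  1  1  1  2  2  2  3  3  3  0  0
G_A(13) = 0.
Heap B, S = {1, 3, 8, 9}:
G(0) = 0
G(1) = mex{0} = 1
G(2) = mex{1} = 0
G(3) = mex{0,0} = 1
G(4) = mex{1,1} = 0
G(5) = mex{0,0} = 1
G(6) = mex{1,1} = 0
G(7) = mex{0,0} = 1
G(8) = mex{1,1,0} = 2
G(9) = mex{2,0,1,0} = 3
G(10) = mex{3,1,0,1} = 2
G(11) = mex{2,2,1,0} = 3
G(12) = mex{3,3,0,1} = 2
G(13) = mex{2,2,1,0} = 3
G(14) = mex{3,3,0,1} = 2
G(15) = mex{2,2,1,0} = 3
G(16) = mex{3,3,2,1} = 0
G(17) = mex{0,2,3,2} = 1
G(18) = mex{1,3,2,3} = 0
G(19) = mex{0,0,3,2} = 1
G(20) = mex{1,1,2,3} = 0
G(21) = mex{0,0,3,2} = 1
G(22) = mex{1,1,2,3} = 0
G(23) = mex{0,0,3,2} = 1
G_B(23) = 1.
Combined Grundy value = 0 ⊕ 1 = 1.
A winning move leaves total XOR = 0, i.e. changes one component's Grundy value g to g ⊕ X where X is the current total.
Heap A: need g' = 0⊕1 = 1. Options: 13−3→G=3, 13−4→G=3, 13−7→G=2, 13−9→G=1. Hits: 1.
Heap B: need g' = 1⊕1 = 0. Options: 23−1→G=0, 23−3→G=0, 23−8→G=3, 23−9→G=2. Hits: 2.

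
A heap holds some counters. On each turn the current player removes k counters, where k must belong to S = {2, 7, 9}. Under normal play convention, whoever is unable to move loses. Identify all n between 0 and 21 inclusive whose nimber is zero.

0, 1, 4, 5, 15, 16, 19, 20

n :  0  1  2  3  4  5  6  7  8  9 10 11 12 13 14 15 16 17 18 19 20 21
G :  0  0  1  1  0  0  1  1  2  2  3  3  2  2  3  0  0  1  1  0  0  1
P-positions are exactly the n with G(n) = 0.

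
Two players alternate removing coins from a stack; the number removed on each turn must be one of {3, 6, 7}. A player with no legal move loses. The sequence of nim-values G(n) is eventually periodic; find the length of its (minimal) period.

10

n :  0  1  2  3  4  5  6  7  8  9 10 11 12 13 14 15 16 17 18 19 20 21
G :  0  0  0  1  1  1  2  2  2  3  0  0  0  1  1  1  2  2  2  3  0  0
G(n+10) = G(n) holds for n = 0,…,6 (a full window of length max(S) = 7), so the sequence is purely periodic with period 10.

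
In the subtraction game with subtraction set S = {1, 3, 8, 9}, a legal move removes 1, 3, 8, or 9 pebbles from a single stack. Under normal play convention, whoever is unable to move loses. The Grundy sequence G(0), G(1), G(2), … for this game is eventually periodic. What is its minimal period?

G(0) = 0
G(1) = mex{0} = 1
G(2) = mex{1} = 0
G(3) = mex{0,0} = 1
G(4) = mex{1,1} = 0
G(5) = mex{0,0} = 1
G(6) = mex{1,1} = 0
G(7) = mex{0,0} = 1
G(8) = mex{1,1,0} = 2
G(9) = mex{2,0,1,0} = 3
G(10) = mex{3,1,0,1} = 2
G(11) = mex{2,2,1,0} = 3
G(12) = mex{3,3,0,1} = 2
G(13) = mex{2,2,1,0} = 3
G(14) = mex{3,3,0,1} = 2
G(15) = mex{2,2,1,0} = 3
G(16) = mex{3,3,2,1} = 0
G(17) = mex{0,2,3,2} = 1
G(18) = mex{1,3,2,3} = 0
G(19) = mex{0,0,3,2} = 1
G(20) = mex{1,1,2,3} = 0
G(21) = mex{0,0,3,2} = 1
G(22) = mex{1,1,2,3} = 0
G(23) = mex{0,0,3,2} = 1
G(24) = mex{1,1,0,3} = 2
G(25) = mex{2,0,1,0} = 3
G(26) = mex{3,1,0,1} = 2
G(27) = mex{2,2,1,0} = 3
G(28) = mex{3,3,0,1} = 2
G(29) = mex{2,2,1,0} = 3
G(30) = mex{3,3,0,1} = 2
G(31) = mex{2,2,1,0} = 3
G(32) = mex{3,3,2,1} = 0
G(33) = mex{0,2,3,2} = 1
G(n+16) = G(n) holds for n = 0,…,8 (a full window of length max(S) = 9), so the sequence is purely periodic with period 16.

16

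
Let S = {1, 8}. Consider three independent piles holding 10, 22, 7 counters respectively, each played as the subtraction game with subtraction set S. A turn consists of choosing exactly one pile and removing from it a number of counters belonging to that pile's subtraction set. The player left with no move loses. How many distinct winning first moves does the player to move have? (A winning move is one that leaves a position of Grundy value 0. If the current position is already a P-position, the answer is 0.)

0

All piles use S = {1, 8}:
G(0) = 0
G(1) = mex{0} = 1
G(2) = mex{1} = 0
G(3) = mex{0} = 1
G(4) = mex{1} = 0
G(5) = mex{0} = 1
G(6) = mex{1} = 0
G(7) = mex{0} = 1
G(8) = mex{1,0} = 2
G(9) = mex{2,1} = 0
G(10) = mex{0,0} = 1
G(11) = mex{1,1} = 0
G(12) = mex{0,0} = 1
G(13) = mex{1,1} = 0
G(14) = mex{0,0} = 1
G(15) = mex{1,1} = 0
G(16) = mex{0,2} = 1
G(17) = mex{1,0} = 2
G(18) = mex{2,1} = 0
G(19) = mex{0,0} = 1
G(20) = mex{1,1} = 0
G(21) = mex{0,0} = 1
G(22) = mex{1,1} = 0
Pile A: G(10) = 1.
Pile B: G(22) = 0.
Pile C: G(7) = 1.
Combined Grundy value = 1 ⊕ 0 ⊕ 1 = 0.
A winning move leaves total XOR = 0, i.e. changes one component's Grundy value g to g ⊕ X where X is the current total.
Pile A: target g' = 1⊕0 = 1, but every legal move changes the Grundy value (mex property), so 0 moves.
Pile B: target g' = 0⊕0 = 0, but every legal move changes the Grundy value (mex property), so 0 moves.
Pile C: target g' = 1⊕0 = 1, but every legal move changes the Grundy value (mex property), so 0 moves.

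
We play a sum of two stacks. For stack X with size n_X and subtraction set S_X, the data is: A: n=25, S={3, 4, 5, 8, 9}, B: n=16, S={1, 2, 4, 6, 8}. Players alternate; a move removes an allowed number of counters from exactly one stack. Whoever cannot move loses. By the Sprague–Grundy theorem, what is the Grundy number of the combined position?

Stack A, S = {3, 4, 5, 8, 9}:
n :  0  1  2  3  4  5  6  7  8  9 10 11 12 13 14 15 16 17 18 19 20 21 22 23 24 25
G :  0  0  0  1  1  1  2  2  2  3  3  3  0  0  0  1  1  1  2  2  2  3  3  3  0  0
G_A(25) = 0.
Stack B, S = {1, 2, 4, 6, 8}:
n :  0  1  2  3  4  5  6  7  8  9 10 11 12 13 14 15 16
G :  0  1  2  0  1  2  3  4  5  3  0  1  2  0  1  2  3
G_B(16) = 3.
Combined Grundy value = 0 ⊕ 3 = 3.

3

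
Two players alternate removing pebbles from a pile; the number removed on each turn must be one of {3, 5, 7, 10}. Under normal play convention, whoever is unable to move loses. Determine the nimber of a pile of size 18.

G(0) = 0
G(1) = mex{} = 0
G(2) = mex{} = 0
G(3) = mex{0} = 1
G(4) = mex{0} = 1
G(5) = mex{0,0} = 1
G(6) = mex{1,0} = 2
G(7) = mex{1,0,0} = 2
G(8) = mex{1,1,0} = 2
G(9) = mex{2,1,0} = 3
G(10) = mex{2,1,1,0} = 3
G(11) = mex{2,2,1,0} = 3
G(12) = mex{3,2,1,0} = 4
G(13) = mex{3,2,2,1} = 0
G(14) = mex{3,3,2,1} = 0
G(15) = mex{4,3,2,1} = 0
G(16) = mex{0,3,3,2} = 1
G(17) = mex{0,4,3,2} = 1
G(18) = mex{0,0,3,2} = 1

1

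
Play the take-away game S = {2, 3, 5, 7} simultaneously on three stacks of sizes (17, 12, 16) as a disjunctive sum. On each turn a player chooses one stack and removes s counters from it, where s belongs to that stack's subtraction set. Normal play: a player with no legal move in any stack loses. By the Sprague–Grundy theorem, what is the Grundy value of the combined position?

All stacks use S = {2, 3, 5, 7}:
G(0) = 0
G(1) = mex{} = 0
G(2) = mex{0} = 1
G(3) = mex{0,0} = 1
G(4) = mex{1,0} = 2
G(5) = mex{1,1,0} = 2
G(6) = mex{2,1,0} = 3
G(7) = mex{2,2,1,0} = 3
G(8) = mex{3,2,1,0} = 4
G(9) = mex{3,3,2,1} = 0
G(10) = mex{4,3,2,1} = 0
G(11) = mex{0,4,3,2} = 1
G(12) = mex{0,0,3,2} = 1
G(13) = mex{1,0,4,3} = 2
G(14) = mex{1,1,0,3} = 2
G(15) = mex{2,1,0,4} = 3
G(16) = mex{2,2,1,0} = 3
G(17) = mex{3,2,1,0} = 4
Stack A: G(17) = 4.
Stack B: G(12) = 1.
Stack C: G(16) = 3.
Combined Grundy value = 4 ⊕ 1 ⊕ 3 = 6.

6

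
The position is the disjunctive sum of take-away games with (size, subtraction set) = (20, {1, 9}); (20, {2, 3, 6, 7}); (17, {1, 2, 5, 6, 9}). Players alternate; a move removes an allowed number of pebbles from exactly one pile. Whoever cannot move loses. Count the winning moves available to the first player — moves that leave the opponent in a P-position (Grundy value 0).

Pile A, S = {1, 9}:
G(0) = 0
G(1) = mex{0} = 1
G(2) = mex{1} = 0
G(3) = mex{0} = 1
G(4) = mex{1} = 0
G(5) = mex{0} = 1
G(6) = mex{1} = 0
G(7) = mex{0} = 1
G(8) = mex{1} = 0
G(9) = mex{0,0} = 1
G(10) = mex{1,1} = 0
G(11) = mex{0,0} = 1
G(12) = mex{1,1} = 0
G(13) = mex{0,0} = 1
G(14) = mex{1,1} = 0
G(15) = mex{0,0} = 1
G(16) = mex{1,1} = 0
G(17) = mex{0,0} = 1
G(18) = mex{1,1} = 0
G(19) = mex{0,0} = 1
G(20) = mex{1,1} = 0
G_A(20) = 0.
Pile B, S = {2, 3, 6, 7}:
G(0) = 0
G(1) = mex{} = 0
G(2) = mex{0} = 1
G(3) = mex{0,0} = 1
G(4) = mex{1,0} = 2
G(5) = mex{1,1} = 0
G(6) = mex{2,1,0} = 3
G(7) = mex{0,2,0,0} = 1
G(8) = mex{3,0,1,0} = 2
G(9) = mex{1,3,1,1} = 0
G(10) = mex{2,1,2,1} = 0
G(11) = mex{0,2,0,2} = 1
G(12) = mex{0,0,3,0} = 1
G(13) = mex{1,0,1,3} = 2
G(14) = mex{1,1,2,1} = 0
G(15) = mex{2,1,0,2} = 3
G(16) = mex{0,2,0,0} = 1
G(17) = mex{3,0,1,0} = 2
G(18) = mex{1,3,1,1} = 0
G(19) = mex{2,1,2,1} = 0
G(20) = mex{0,2,0,2} = 1
G_B(20) = 1.
Pile C, S = {1, 2, 5, 6, 9}:
n :  0  1  2  3  4  5  6  7  8  9 10 11 12 13 14 15 16 17
G :  0  1  2  0  1  2  3  0  1  2  0  1  2  3  0  1  2  0
G_C(17) = 0.
Combined Grundy value = 0 ⊕ 1 ⊕ 0 = 1.
A winning move leaves total XOR = 0, i.e. changes one component's Grundy value g to g ⊕ X where X is the current total.
Pile A: need g' = 0⊕1 = 1. Options: 20−1→G=1, 20−9→G=1. Hits: 2.
Pile B: need g' = 1⊕1 = 0. Options: 20−2→G=0, 20−3→G=2, 20−6→G=0, 20−7→G=2. Hits: 2.
Pile C: need g' = 0⊕1 = 1. Options: 17−1→G=2, 17−2→G=1, 17−5→G=2, 17−6→G=1, 17−9→G=1. Hits: 3.

7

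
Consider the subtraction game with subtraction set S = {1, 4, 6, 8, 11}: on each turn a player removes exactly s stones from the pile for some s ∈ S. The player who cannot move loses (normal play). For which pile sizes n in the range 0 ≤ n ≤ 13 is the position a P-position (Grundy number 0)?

n :  0  1  2  3  4  5  6  7  8  9 10 11 12 13
G :  0  1  0  1  2  0  1  0  1  2  3  2  0  1
P-positions are exactly the n with G(n) = 0.

0, 2, 5, 7, 12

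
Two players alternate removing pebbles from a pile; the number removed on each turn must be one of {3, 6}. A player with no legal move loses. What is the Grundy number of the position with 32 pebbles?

n :  0  1  2  3  4  5  6  7  8  9 10 11 12 13 14 15 16 17 18 19 20 21 22 23 24 25 26 27 28 29 30 31 32
G :  0  0  0  1  1  1  2  2  2  0  0  0  1  1  1  2  2  2  0  0  0  1  1  1  2  2  2  0  0  0  1  1  1

1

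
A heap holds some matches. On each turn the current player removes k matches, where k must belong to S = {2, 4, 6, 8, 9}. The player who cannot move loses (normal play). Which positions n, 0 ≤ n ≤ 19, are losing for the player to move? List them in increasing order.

G(0) = 0
G(1) = mex{} = 0
G(2) = mex{0} = 1
G(3) = mex{0} = 1
G(4) = mex{1,0} = 2
G(5) = mex{1,0} = 2
G(6) = mex{2,1,0} = 3
G(7) = mex{2,1,0} = 3
G(8) = mex{3,2,1,0} = 4
G(9) = mex{3,2,1,0,0} = 4
G(10) = mex{4,3,2,1,0} = 5
G(11) = mex{4,3,2,1,1} = 0
G(12) = mex{5,4,3,2,1} = 0
G(13) = mex{0,4,3,2,2} = 1
G(14) = mex{0,5,4,3,2} = 1
G(15) = mex{1,0,4,3,3} = 2
G(16) = mex{1,0,5,4,3} = 2
G(17) = mex{2,1,0,4,4} = 3
G(18) = mex{2,1,0,5,4} = 3
G(19) = mex{3,2,1,0,5} = 4
P-positions are exactly the n with G(n) = 0.

0, 1, 11, 12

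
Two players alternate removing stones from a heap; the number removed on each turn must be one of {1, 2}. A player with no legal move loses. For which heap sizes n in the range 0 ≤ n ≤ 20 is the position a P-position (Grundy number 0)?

n :  0  1  2  3  4  5  6  7  8  9 10 11 12 13 14 15 16 17 18 19 20
G :  0  1  2  0  1  2  0  1  2  0  1  2  0  1  2  0  1  2  0  1  2
P-positions are exactly the n with G(n) = 0.

0, 3, 6, 9, 12, 15, 18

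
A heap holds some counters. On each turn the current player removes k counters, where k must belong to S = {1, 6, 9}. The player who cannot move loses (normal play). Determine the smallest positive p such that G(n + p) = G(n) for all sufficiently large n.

5

n :  0  1  2  3  4  5  6  7  8  9 10 11 12 13 14 15 16 17 18 19 20 21 22 23 24 25 26
G :  0  1  0  1  0  1  2  0  1  2  3  2  0  1  0  1  2  0  1  0  1  2  0  1  0  1  2
From n = 11 onward G(n+5) = G(n); since this holds over max(S) = 9 consecutive positions the period is 5 (pre-period 11).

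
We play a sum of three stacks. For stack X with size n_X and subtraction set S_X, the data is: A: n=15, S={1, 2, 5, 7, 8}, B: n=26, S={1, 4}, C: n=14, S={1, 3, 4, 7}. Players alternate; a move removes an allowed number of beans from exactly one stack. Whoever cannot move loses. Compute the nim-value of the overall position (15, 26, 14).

3

Stack A, S = {1, 2, 5, 7, 8}:
n :  0  1  2  3  4  5  6  7  8  9 10 11 12 13 14 15
G :  0  1  2  0  1  2  0  1  2  0  1  2  0  1  2  0
G_A(15) = 0.
Stack B, S = {1, 4}:
G(0) = 0
G(1) = mex{0} = 1
G(2) = mex{1} = 0
G(3) = mex{0} = 1
G(4) = mex{1,0} = 2
G(5) = mex{2,1} = 0
G(6) = mex{0,0} = 1
G(7) = mex{1,1} = 0
G(8) = mex{0,2} = 1
G(9) = mex{1,0} = 2
G(10) = mex{2,1} = 0
G(11) = mex{0,0} = 1
G(12) = mex{1,1} = 0
G(13) = mex{0,2} = 1
G(14) = mex{1,0} = 2
G(15) = mex{2,1} = 0
G(16) = mex{0,0} = 1
G(17) = mex{1,1} = 0
G(18) = mex{0,2} = 1
G(19) = mex{1,0} = 2
G(20) = mex{2,1} = 0
G(21) = mex{0,0} = 1
G(22) = mex{1,1} = 0
G(23) = mex{0,2} = 1
G(24) = mex{1,0} = 2
G(25) = mex{2,1} = 0
G(26) = mex{0,0} = 1
G_B(26) = 1.
Stack C, S = {1, 3, 4, 7}:
G(0) = 0
G(1) = mex{0} = 1
G(2) = mex{1} = 0
G(3) = mex{0,0} = 1
G(4) = mex{1,1,0} = 2
G(5) = mex{2,0,1} = 3
G(6) = mex{3,1,0} = 2
G(7) = mex{2,2,1,0} = 3
G(8) = mex{3,3,2,1} = 0
G(9) = mex{0,2,3,0} = 1
G(10) = mex{1,3,2,1} = 0
G(11) = mex{0,0,3,2} = 1
G(12) = mex{1,1,0,3} = 2
G(13) = mex{2,0,1,2} = 3
G(14) = mex{3,1,0,3} = 2
G_C(14) = 2.
Combined Grundy value = 0 ⊕ 1 ⊕ 2 = 3.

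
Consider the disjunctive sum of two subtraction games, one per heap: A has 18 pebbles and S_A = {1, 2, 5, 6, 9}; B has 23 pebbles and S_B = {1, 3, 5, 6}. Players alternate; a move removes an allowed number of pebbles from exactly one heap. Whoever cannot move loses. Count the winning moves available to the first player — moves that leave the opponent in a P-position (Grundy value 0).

Heap A, S = {1, 2, 5, 6, 9}:
G(0) = 0
G(1) = mex{0} = 1
G(2) = mex{1,0} = 2
G(3) = mex{2,1} = 0
G(4) = mex{0,2} = 1
G(5) = mex{1,0,0} = 2
G(6) = mex{2,1,1,0} = 3
G(7) = mex{3,2,2,1} = 0
G(8) = mex{0,3,0,2} = 1
G(9) = mex{1,0,1,0,0} = 2
G(10) = mex{2,1,2,1,1} = 0
G(11) = mex{0,2,3,2,2} = 1
G(12) = mex{1,0,0,3,0} = 2
G(13) = mex{2,1,1,0,1} = 3
G(14) = mex{3,2,2,1,2} = 0
G(15) = mex{0,3,0,2,3} = 1
G(16) = mex{1,0,1,0,0} = 2
G(17) = mex{2,1,2,1,1} = 0
G(18) = mex{0,2,3,2,2} = 1
G_A(18) = 1.
Heap B, S = {1, 3, 5, 6}:
n :  0  1  2  3  4  5  6  7  8  9 10 11 12 13 14 15 16 17 18 19 20 21 22 23
G :  0  1  0  1  0  1  2  3  2  3  2  0  1  0  1  0  1  2  3  2  3  2  0  1
G_B(23) = 1.
Combined Grundy value = 1 ⊕ 1 = 0.
A winning move leaves total XOR = 0, i.e. changes one component's Grundy value g to g ⊕ X where X is the current total.
Heap A: target g' = 1⊕0 = 1, but every legal move changes the Grundy value (mex property), so 0 moves.
Heap B: target g' = 1⊕0 = 1, but every legal move changes the Grundy value (mex property), so 0 moves.

0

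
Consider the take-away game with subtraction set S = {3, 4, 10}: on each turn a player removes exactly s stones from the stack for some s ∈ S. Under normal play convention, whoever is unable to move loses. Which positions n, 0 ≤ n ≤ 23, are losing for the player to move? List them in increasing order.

n :  0  1  2  3  4  5  6  7  8  9 10 11 12 13 14 15 16 17 18 19 20 21 22 23
G :  0  0  0  1  1  1  2  0  0  0  1  1  1  2  0  0  0  1  1  1  2  0  0  0
P-positions are exactly the n with G(n) = 0.

0, 1, 2, 7, 8, 9, 14, 15, 16, 21, 22, 23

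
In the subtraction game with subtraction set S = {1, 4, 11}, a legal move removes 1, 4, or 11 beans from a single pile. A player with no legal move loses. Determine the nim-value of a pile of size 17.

0

n :  0  1  2  3  4  5  6  7  8  9 10 11 12 13 14 15 16 17
G :  0  1  0  1  2  0  1  0  1  2  0  1  0  1  2  0  1  0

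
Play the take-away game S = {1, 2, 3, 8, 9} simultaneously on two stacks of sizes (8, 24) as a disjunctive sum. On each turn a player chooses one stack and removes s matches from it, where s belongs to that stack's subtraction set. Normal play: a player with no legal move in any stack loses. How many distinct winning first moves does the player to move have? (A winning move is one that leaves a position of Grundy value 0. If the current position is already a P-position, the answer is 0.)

1

All stacks use S = {1, 2, 3, 8, 9}:
n :  0  1  2  3  4  5  6  7  8  9 10 11 12 13 14 15 16 17 18 19 20 21 22 23 24
G :  0  1  2  3  0  1  2  3  4  5  0  1  2  3  0  1  2  3  4  5  0  1  2  3  0
Stack A: G(8) = 4.
Stack B: G(24) = 0.
Combined Grundy value = 4 ⊕ 0 = 4.
A winning move leaves total XOR = 0, i.e. changes one component's Grundy value g to g ⊕ X where X is the current total.
Stack A: need g' = 4⊕4 = 0. Options: 8−1→G=3, 8−2→G=2, 8−3→G=1, 8−8→G=0. Hits: 1.
Stack B: need g' = 0⊕4 = 4. Options: 24−1→G=3, 24−2→G=2, 24−3→G=1, 24−8→G=2, 24−9→G=1. Hits: 0.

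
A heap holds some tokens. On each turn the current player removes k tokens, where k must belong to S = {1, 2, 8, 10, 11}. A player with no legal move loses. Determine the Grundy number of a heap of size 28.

n :  0  1  2  3  4  5  6  7  8  9 10 11 12 13 14 15 16 17 18 19 20 21 22 23 24 25 26 27 28
G :  0  1  2  0  1  2  0  1  2  0  1  2  0  1  2  0  1  2  0  1  2  0  1  2  0  1  2  0  1

1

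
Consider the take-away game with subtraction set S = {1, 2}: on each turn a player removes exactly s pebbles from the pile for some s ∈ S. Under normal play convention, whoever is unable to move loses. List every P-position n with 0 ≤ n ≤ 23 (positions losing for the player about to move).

n :  0  1  2  3  4  5  6  7  8  9 10 11 12 13 14 15 16 17 18 19 20 21 22 23
G :  0  1  2  0  1  2  0  1  2  0  1  2  0  1  2  0  1  2  0  1  2  0  1  2
P-positions are exactly the n with G(n) = 0.

0, 3, 6, 9, 12, 15, 18, 21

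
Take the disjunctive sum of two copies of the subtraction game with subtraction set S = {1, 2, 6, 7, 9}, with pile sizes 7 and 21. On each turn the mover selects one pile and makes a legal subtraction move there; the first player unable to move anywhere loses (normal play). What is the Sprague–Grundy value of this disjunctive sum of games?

All piles use S = {1, 2, 6, 7, 9}:
n :  0  1  2  3  4  5  6  7  8  9 10 11 12 13 14 15 16 17 18 19 20 21
G :  0  1  2  0  1  2  3  4  0  1  2  0  1  2  3  4  0  1  2  0  1  2
Pile A: G(7) = 4.
Pile B: G(21) = 2.
Combined Grundy value = 4 ⊕ 2 = 6.

6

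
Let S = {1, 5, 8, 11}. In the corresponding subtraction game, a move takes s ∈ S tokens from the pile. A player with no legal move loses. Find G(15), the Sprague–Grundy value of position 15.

3

G(0) = 0
G(1) = mex{0} = 1
G(2) = mex{1} = 0
G(3) = mex{0} = 1
G(4) = mex{1} = 0
G(5) = mex{0,0} = 1
G(6) = mex{1,1} = 0
G(7) = mex{0,0} = 1
G(8) = mex{1,1,0} = 2
G(9) = mex{2,0,1} = 3
G(10) = mex{3,1,0} = 2
G(11) = mex{2,0,1,0} = 3
G(12) = mex{3,1,0,1} = 2
G(13) = mex{2,2,1,0} = 3
G(14) = mex{3,3,0,1} = 2
G(15) = mex{2,2,1,0} = 3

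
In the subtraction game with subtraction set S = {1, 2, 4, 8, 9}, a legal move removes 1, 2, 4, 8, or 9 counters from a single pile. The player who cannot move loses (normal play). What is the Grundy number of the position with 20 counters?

n :  0  1  2  3  4  5  6  7  8  9 10 11 12 13 14 15 16 17 18 19 20
G :  0  1  2  0  1  2  0  1  2  3  4  5  3  0  1  2  0  1  2  0  1

1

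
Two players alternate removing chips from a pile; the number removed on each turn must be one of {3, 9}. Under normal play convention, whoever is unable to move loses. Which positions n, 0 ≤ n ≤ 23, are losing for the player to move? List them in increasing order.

0, 1, 2, 6, 7, 8, 12, 13, 14, 18, 19, 20

G(0) = 0
G(1) = mex{} = 0
G(2) = mex{} = 0
G(3) = mex{0} = 1
G(4) = mex{0} = 1
G(5) = mex{0} = 1
G(6) = mex{1} = 0
G(7) = mex{1} = 0
G(8) = mex{1} = 0
G(9) = mex{0,0} = 1
G(10) = mex{0,0} = 1
G(11) = mex{0,0} = 1
G(12) = mex{1,1} = 0
G(13) = mex{1,1} = 0
G(14) = mex{1,1} = 0
G(15) = mex{0,0} = 1
G(16) = mex{0,0} = 1
G(17) = mex{0,0} = 1
G(18) = mex{1,1} = 0
G(19) = mex{1,1} = 0
G(20) = mex{1,1} = 0
G(21) = mex{0,0} = 1
G(22) = mex{0,0} = 1
G(23) = mex{0,0} = 1
P-positions are exactly the n with G(n) = 0.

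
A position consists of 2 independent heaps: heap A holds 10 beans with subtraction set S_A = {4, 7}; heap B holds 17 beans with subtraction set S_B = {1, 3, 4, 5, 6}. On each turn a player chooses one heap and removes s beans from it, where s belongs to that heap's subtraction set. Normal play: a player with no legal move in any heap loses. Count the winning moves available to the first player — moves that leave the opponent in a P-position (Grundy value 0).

1

Heap A, S = {4, 7}:
G(0) = 0
G(1) = mex{} = 0
G(2) = mex{} = 0
G(3) = mex{} = 0
G(4) = mex{0} = 1
G(5) = mex{0} = 1
G(6) = mex{0} = 1
G(7) = mex{0,0} = 1
G(8) = mex{1,0} = 2
G(9) = mex{1,0} = 2
G(10) = mex{1,0} = 2
G_A(10) = 2.
Heap B, S = {1, 3, 4, 5, 6}:
n :  0  1  2  3  4  5  6  7  8  9 10 11 12 13 14 15 16 17
G :  0  1  0  1  2  3  2  3  4  0  1  0  1  2  3  2  3  4
G_B(17) = 4.
Combined Grundy value = 2 ⊕ 4 = 6.
A winning move leaves total XOR = 0, i.e. changes one component's Grundy value g to g ⊕ X where X is the current total.
Heap A: need g' = 2⊕6 = 4. Options: 10−4→G=1, 10−7→G=0. Hits: 0.
Heap B: need g' = 4⊕6 = 2. Options: 17−1→G=3, 17−3→G=3, 17−4→G=2, 17−5→G=1, 17−6→G=0. Hits: 1.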